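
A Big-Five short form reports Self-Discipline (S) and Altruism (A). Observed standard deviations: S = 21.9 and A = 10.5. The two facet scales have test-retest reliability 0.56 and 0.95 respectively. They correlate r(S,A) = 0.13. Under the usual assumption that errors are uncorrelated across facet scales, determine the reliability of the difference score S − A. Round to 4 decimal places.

Var(S−A) = 21.9² + 10.5² − 2·21.9·10.5·0.13 = 589.86 − 59.787 = 530.073.
With uncorrelated errors the cross-covariances are all true-score covariance, so they carry over unchanged; only the diagonal terms shrink to ρᵢσᵢ².
True-score variance = [21.9²·0.56 + 10.5²·0.95] − 59.787 = 373.319 − 59.787 = 313.532.
Reliability = 313.532 / 530.073 = 0.5915.

0.5915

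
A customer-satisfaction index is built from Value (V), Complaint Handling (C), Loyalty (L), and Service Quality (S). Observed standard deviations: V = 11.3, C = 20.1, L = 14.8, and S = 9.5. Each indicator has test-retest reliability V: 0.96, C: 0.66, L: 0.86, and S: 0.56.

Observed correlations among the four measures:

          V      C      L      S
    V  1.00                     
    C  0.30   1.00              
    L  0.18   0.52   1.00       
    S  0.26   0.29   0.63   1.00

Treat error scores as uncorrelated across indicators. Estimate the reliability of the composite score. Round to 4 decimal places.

Var(V+C+L+S) = 11.3² + 20.1² + 14.8² + 9.5² + 2·[11.3·20.1·0.30 + 11.3·14.8·0.18 + 11.3·9.5·0.26 + 20.1·14.8·0.52 + 20.1·9.5·0.29 + 14.8·9.5·0.63] = 840.99 + 849.593 = 1690.58.
Under uncorrelated errors the observed covariances equal the true-score covariances, so only the own-variance terms attenuate.
True-score variance = [11.3²·0.96 + 20.1²·0.66 + 14.8²·0.86 + 9.5²·0.56] + 849.593 = 628.143 + 849.593 = 1477.74.
Reliability = 1477.74 / 1690.58 = 0.8741.

0.8741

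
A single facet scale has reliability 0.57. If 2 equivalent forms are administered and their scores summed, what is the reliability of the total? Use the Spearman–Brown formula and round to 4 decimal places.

ρ_k = kρ / (1 + (k−1)ρ) = 2·0.57 / (1 + 1·0.57) = 1.140 / 1.570 = 0.7261.

0.7261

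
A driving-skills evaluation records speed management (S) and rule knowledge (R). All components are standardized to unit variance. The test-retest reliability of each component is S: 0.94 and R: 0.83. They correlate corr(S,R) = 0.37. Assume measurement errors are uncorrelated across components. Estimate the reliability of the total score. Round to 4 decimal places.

0.9161

Var(S+R) = 2 + 2·[0.37] = 2 + 0.74 = 2.74.
With uncorrelated errors the cross-covariances are all true-score covariance, so they carry over unchanged; only the diagonal terms shrink to ρᵢσᵢ².
True-score variance = [0.94 + 0.83] + 0.74 = 1.77 + 0.74 = 2.51.
Reliability = 2.51 / 2.74 = 0.9161.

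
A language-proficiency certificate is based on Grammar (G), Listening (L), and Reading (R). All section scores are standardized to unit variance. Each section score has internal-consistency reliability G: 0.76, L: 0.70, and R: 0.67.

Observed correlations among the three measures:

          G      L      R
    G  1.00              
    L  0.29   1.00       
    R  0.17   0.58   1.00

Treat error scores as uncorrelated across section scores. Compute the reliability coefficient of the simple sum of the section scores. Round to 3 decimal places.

0.829

Var(G+L+R) = 3 + 2·[0.29 + 0.17 + 0.58] = 3 + 2.08 = 5.08.
Under uncorrelated errors the observed covariances equal the true-score covariances, so only the own-variance terms attenuate.
True-score variance = [0.76 + 0.70 + 0.67] + 2.08 = 2.13 + 2.08 = 4.21.
Reliability = 4.21 / 5.08 = 0.829.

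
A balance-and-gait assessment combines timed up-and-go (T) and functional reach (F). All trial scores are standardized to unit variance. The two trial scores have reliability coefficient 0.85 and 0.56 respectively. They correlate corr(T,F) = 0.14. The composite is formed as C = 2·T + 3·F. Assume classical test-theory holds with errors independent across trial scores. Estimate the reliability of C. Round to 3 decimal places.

Var(C) = 2² + 3² + 2·[6·0.14] = 13 + 1.68 = 14.68.
Under uncorrelated errors the observed covariances equal the true-score covariances, so only the own-variance terms attenuate.
True-score variance = [2²·0.85 + 3²·0.56] + 1.68 = 8.44 + 1.68 = 10.12.
Reliability = 10.12 / 14.68 = 0.689.

0.689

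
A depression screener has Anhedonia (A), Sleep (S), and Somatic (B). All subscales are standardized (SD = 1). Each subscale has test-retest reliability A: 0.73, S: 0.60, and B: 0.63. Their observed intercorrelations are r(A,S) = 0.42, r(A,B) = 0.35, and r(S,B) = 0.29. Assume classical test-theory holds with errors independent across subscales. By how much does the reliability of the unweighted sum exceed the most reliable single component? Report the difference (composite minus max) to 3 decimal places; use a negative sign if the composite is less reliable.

Var(sum) = 3 + 2.12 = 5.12; true-score variance = 1.96 + 2.12 = 4.08; composite reliability = 0.7969.
Max component reliability = 0.7300.
Difference = 0.7969 − 0.7300 = 0.067.

0.067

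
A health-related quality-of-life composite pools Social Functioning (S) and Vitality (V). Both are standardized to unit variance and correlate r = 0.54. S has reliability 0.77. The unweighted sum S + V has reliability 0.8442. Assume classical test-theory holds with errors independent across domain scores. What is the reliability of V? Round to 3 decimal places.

Var(S+V) = 2 + 2·0.54 = 3.080.
True-score variance = ρ_S + ρ_V + 2·0.54, so 0.8442 = (0.77 + ρ_V + 1.08) / 3.080.
ρ_V = 0.8442·3.080 − 0.77 − 1.08 = 0.750.

0.750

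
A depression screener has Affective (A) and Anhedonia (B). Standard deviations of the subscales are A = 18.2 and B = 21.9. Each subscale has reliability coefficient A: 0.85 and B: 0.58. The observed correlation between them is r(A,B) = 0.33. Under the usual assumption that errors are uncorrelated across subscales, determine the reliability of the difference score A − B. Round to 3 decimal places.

Var(A−B) = 18.2² + 21.9² − 2·18.2·21.9·0.33 = 810.85 − 263.063 = 547.787.
Under uncorrelated errors the observed covariances equal the true-score covariances, so only the own-variance terms attenuate.
True-score variance = [18.2²·0.85 + 21.9²·0.58] − 263.063 = 559.728 − 263.063 = 296.665.
Reliability = 296.665 / 547.787 = 0.542.

0.542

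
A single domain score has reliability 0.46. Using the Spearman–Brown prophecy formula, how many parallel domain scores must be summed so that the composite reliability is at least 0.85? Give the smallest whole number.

7

k ≥ ρ*(1−ρ₁)/(ρ₁(1−ρ*)) = 0.85·0.54 / (0.46·0.15) = 6.652.
Smallest integer k = 7.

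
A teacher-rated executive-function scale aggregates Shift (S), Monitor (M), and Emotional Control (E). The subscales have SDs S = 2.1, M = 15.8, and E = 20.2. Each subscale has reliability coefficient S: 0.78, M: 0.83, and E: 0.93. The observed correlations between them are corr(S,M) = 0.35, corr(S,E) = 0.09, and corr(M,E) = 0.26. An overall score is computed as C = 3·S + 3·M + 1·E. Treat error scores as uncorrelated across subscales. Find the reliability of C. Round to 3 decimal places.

Var(C) = 3²·2.1² + 3²·15.8² + 20.2² + 2·[9·2.1·15.8·0.35 + 3·2.1·20.2·0.09 + 3·15.8·20.2·0.26] = 2694.49 + 729.83 = 3424.32.
With uncorrelated errors the cross-covariances are all true-score covariance, so they carry over unchanged; only the diagonal terms shrink to ρᵢσᵢ².
True-score variance = [3²·2.1²·0.78 + 3²·15.8²·0.83 + 20.2²·0.93] + 729.83 = 2275.25 + 729.83 = 3005.08.
Reliability = 3005.08 / 3424.32 = 0.878.

0.878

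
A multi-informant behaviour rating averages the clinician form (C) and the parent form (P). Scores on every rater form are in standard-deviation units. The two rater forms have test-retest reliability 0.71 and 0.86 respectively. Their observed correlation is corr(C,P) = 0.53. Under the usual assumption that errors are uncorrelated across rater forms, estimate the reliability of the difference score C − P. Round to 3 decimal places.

0.543

Var(C−P) = 1 + 1 − 2·0.53 = 2 − 1.06 = 0.94.
Under uncorrelated errors the observed covariances equal the true-score covariances, so only the own-variance terms attenuate.
True-score variance = [0.71 + 0.86] − 1.06 = 1.57 − 1.06 = 0.51.
Reliability = 0.51 / 0.94 = 0.543.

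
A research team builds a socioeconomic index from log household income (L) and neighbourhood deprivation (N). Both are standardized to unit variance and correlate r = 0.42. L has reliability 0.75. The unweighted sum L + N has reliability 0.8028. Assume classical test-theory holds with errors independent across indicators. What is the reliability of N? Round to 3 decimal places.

Var(L+N) = 2 + 2·0.42 = 2.840.
True-score variance = ρ_L + ρ_N + 2·0.42, so 0.8028 = (0.75 + ρ_N + 0.84) / 2.840.
ρ_N = 0.8028·2.840 − 0.75 − 0.84 = 0.690.

0.690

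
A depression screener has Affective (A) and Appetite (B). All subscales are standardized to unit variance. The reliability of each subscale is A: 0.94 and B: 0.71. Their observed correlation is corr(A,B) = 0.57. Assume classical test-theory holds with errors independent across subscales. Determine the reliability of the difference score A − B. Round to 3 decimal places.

Var(A−B) = 1 + 1 − 2·0.57 = 2 − 1.14 = 0.86.
With uncorrelated errors the cross-covariances are all true-score covariance, so they carry over unchanged; only the diagonal terms shrink to ρᵢσᵢ².
True-score variance = [0.94 + 0.71] − 1.14 = 1.65 − 1.14 = 0.51.
Reliability = 0.51 / 0.86 = 0.593.

0.593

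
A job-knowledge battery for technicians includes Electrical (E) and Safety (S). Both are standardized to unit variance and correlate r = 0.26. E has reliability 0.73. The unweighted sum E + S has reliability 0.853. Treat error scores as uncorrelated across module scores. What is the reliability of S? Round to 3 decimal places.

0.900

Var(E+S) = 2 + 2·0.26 = 2.520.
True-score variance = ρ_E + ρ_S + 2·0.26, so 0.853 = (0.73 + ρ_S + 0.52) / 2.520.
ρ_S = 0.853·2.520 − 0.73 − 0.52 = 0.900.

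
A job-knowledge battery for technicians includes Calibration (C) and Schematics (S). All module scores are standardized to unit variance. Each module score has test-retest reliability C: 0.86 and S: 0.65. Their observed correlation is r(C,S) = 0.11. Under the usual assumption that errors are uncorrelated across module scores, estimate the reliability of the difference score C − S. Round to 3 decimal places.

Var(C−S) = 1 + 1 − 2·0.11 = 2 − 0.22 = 1.78.
Because errors are independent across components, Cov(Tᵢ,Tⱼ) = Cov(Xᵢ,Xⱼ); the off-diagonal part of the true-score variance is the same as above.
True-score variance = [0.86 + 0.65] − 0.22 = 1.51 − 0.22 = 1.29.
Reliability = 1.29 / 1.78 = 0.725.

0.725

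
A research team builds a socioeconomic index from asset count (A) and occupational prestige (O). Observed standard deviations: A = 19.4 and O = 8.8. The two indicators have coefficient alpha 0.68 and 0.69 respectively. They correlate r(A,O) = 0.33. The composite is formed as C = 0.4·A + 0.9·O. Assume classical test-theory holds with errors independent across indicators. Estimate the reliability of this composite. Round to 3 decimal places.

Var(C) = 0.4²·19.4² + 0.9²·8.8² + 2·[0.36·19.4·8.8·0.33] = 122.944 + 40.5631 = 163.507.
Because errors are independent across components, Cov(Tᵢ,Tⱼ) = Cov(Xᵢ,Xⱼ); the off-diagonal part of the true-score variance is the same as above.
True-score variance = [0.4²·19.4²·0.68 + 0.9²·8.8²·0.69] + 40.5631 = 84.2292 + 40.5631 = 124.792.
Reliability = 124.792 / 163.507 = 0.763.

0.763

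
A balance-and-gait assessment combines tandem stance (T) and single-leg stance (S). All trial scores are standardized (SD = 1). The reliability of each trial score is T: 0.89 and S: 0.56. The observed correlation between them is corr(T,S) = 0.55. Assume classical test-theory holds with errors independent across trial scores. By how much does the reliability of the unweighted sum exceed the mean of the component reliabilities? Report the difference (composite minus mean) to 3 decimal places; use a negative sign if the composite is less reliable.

0.098

Var(sum) = 2 + 1.1 = 3.1; true-score variance = 1.45 + 1.1 = 2.55; composite reliability = 0.8226.
Mean component reliability = 0.7250.
Difference = 0.8226 − 0.7250 = 0.098.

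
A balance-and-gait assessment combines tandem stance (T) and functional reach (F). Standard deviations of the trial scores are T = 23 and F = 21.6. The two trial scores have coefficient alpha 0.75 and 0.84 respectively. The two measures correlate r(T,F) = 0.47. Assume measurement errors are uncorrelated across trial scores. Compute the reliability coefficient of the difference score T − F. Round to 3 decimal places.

Var(T−F) = 23² + 21.6² − 2·23·21.6·0.47 = 995.56 − 466.992 = 528.568.
Because errors are independent across components, Cov(Tᵢ,Tⱼ) = Cov(Xᵢ,Xⱼ); the off-diagonal part of the true-score variance is the same as above.
True-score variance = [23²·0.75 + 21.6²·0.84] − 466.992 = 788.66 − 466.992 = 321.668.
Reliability = 321.668 / 528.568 = 0.609.

0.609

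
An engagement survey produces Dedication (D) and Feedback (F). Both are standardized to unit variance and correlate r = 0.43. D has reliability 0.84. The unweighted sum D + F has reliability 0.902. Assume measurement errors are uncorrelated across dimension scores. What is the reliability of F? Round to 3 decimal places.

0.880

Var(D+F) = 2 + 2·0.43 = 2.860.
True-score variance = ρ_D + ρ_F + 2·0.43, so 0.902 = (0.84 + ρ_F + 0.86) / 2.860.
ρ_F = 0.902·2.860 − 0.84 − 0.86 = 0.880.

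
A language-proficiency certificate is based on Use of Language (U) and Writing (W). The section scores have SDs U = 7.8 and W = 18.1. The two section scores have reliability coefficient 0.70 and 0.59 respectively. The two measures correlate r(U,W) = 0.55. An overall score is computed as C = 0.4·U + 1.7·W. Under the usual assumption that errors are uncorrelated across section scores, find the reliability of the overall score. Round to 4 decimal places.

0.6318

Var(C) = 0.4²·7.8² + 1.7²·18.1² + 2·[0.68·7.8·18.1·0.55] = 956.527 + 105.603 = 1062.13.
Under uncorrelated errors the observed covariances equal the true-score covariances, so only the own-variance terms attenuate.
True-score variance = [0.4²·7.8²·0.70 + 1.7²·18.1²·0.59] + 105.603 = 565.422 + 105.603 = 671.025.
Reliability = 671.025 / 1062.13 = 0.6318.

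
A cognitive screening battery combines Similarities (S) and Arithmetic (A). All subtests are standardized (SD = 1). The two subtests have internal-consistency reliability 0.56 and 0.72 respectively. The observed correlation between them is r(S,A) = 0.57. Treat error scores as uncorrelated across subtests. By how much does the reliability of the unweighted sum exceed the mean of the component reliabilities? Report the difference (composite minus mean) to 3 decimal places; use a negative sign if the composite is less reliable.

0.131

Var(sum) = 2 + 1.14 = 3.14; true-score variance = 1.28 + 1.14 = 2.42; composite reliability = 0.7707.
Mean component reliability = 0.6400.
Difference = 0.7707 − 0.6400 = 0.131.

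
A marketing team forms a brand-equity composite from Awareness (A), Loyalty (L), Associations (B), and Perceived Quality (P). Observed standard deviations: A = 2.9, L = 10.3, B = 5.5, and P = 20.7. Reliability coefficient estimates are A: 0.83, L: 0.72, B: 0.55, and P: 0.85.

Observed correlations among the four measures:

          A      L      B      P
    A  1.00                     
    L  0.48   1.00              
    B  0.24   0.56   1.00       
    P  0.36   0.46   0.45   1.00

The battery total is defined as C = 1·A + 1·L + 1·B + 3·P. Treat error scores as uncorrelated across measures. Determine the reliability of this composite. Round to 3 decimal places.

0.878

Var(C) = 2.9² + 10.3² + 5.5² + 3²·20.7² + 2·[2.9·10.3·0.48 + 2.9·5.5·0.24 + 3·2.9·20.7·0.36 + 10.3·5.5·0.56 + 3·10.3·20.7·0.46 + 3·5.5·20.7·0.45] = 4001.16 + 1125.3 = 5126.46.
With uncorrelated errors the cross-covariances are all true-score covariance, so they carry over unchanged; only the diagonal terms shrink to ρᵢσᵢ².
True-score variance = [2.9²·0.83 + 10.3²·0.72 + 5.5²·0.55 + 3²·20.7²·0.85] + 1125.3 = 3377.95 + 1125.3 = 4503.25.
Reliability = 4503.25 / 5126.46 = 0.878.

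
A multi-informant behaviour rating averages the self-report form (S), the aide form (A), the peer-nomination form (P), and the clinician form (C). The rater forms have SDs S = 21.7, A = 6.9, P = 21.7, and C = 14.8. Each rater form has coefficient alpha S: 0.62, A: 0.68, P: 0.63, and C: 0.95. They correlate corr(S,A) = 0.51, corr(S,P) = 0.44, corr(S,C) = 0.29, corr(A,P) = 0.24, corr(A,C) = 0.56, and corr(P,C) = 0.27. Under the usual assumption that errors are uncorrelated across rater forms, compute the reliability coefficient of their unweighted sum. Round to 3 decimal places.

Var(S+A+P+C) = 21.7² + 6.9² + 21.7² + 14.8² + 2·[21.7·6.9·0.51 + 21.7·21.7·0.44 + 21.7·14.8·0.29 + 6.9·21.7·0.24 + 6.9·14.8·0.56 + 21.7·14.8·0.27] = 1208.43 + 1113.05 = 2321.48.
With uncorrelated errors the cross-covariances are all true-score covariance, so they carry over unchanged; only the diagonal terms shrink to ρᵢσᵢ².
True-score variance = [21.7²·0.62 + 6.9²·0.68 + 21.7²·0.63 + 14.8²·0.95] + 1113.05 = 829.075 + 1113.05 = 1942.13.
Reliability = 1942.13 / 2321.48 = 0.837.

0.837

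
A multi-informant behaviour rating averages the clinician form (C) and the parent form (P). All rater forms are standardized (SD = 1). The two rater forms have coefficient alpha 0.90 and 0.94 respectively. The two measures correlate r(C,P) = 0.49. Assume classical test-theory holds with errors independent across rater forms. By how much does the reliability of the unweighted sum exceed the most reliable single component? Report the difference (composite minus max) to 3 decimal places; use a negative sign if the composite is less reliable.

Var(sum) = 2 + 0.98 = 2.98; true-score variance = 1.84 + 0.98 = 2.82; composite reliability = 0.9463.
Max component reliability = 0.9400.
Difference = 0.9463 − 0.9400 = 0.006.

0.006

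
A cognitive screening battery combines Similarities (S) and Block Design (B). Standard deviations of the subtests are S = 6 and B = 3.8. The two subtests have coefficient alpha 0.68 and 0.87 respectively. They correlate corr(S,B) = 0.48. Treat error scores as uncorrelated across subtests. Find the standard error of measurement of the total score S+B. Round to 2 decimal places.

3.66

Var(total) = 50.44 + 21.888 = 72.328.
True-score variance = 37.0428 + 21.888 = 58.9308, so reliability = 0.8148.
Error variance = 72.328 − 58.9308 = 13.3972; SEM = √13.3972 = 3.66.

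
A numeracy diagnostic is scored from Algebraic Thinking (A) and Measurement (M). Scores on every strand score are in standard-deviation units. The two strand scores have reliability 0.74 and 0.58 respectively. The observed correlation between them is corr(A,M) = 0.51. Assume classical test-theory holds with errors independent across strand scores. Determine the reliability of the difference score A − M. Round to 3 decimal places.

Var(A−M) = 1 + 1 − 2·0.51 = 2 − 1.02 = 0.98.
Under uncorrelated errors the observed covariances equal the true-score covariances, so only the own-variance terms attenuate.
True-score variance = [0.74 + 0.58] − 1.02 = 1.32 − 1.02 = 0.3.
Reliability = 0.3 / 0.98 = 0.306.

0.306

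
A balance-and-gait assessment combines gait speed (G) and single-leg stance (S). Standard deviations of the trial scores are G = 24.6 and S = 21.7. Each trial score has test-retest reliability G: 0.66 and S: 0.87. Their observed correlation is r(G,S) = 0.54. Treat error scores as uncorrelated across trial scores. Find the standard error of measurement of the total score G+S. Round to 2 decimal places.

16.34

Var(total) = 1076.05 + 576.526 = 1652.58.
True-score variance = 809.08 + 576.526 = 1385.61, so reliability = 0.8385.
Error variance = 1652.58 − 1385.61 = 266.97; SEM = √266.97 = 16.34.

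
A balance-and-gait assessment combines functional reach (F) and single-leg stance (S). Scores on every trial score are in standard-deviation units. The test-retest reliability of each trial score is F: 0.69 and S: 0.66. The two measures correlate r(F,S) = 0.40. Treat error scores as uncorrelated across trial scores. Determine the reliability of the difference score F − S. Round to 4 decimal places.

Var(F−S) = 1 + 1 − 2·0.40 = 2 − 0.8 = 1.2.
With uncorrelated errors the cross-covariances are all true-score covariance, so they carry over unchanged; only the diagonal terms shrink to ρᵢσᵢ².
True-score variance = [0.69 + 0.66] − 0.8 = 1.35 − 0.8 = 0.55.
Reliability = 0.55 / 1.2 = 0.4583.

0.4583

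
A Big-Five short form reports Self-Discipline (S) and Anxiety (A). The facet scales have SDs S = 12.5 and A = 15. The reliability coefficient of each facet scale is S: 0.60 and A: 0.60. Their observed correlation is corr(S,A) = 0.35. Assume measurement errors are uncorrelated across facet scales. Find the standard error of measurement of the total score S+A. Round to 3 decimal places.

12.349

Var(total) = 381.25 + 131.25 = 512.5.
True-score variance = 228.75 + 131.25 = 360, so reliability = 0.7024.
Error variance = 512.5 − 360 = 152.5; SEM = √152.5 = 12.349.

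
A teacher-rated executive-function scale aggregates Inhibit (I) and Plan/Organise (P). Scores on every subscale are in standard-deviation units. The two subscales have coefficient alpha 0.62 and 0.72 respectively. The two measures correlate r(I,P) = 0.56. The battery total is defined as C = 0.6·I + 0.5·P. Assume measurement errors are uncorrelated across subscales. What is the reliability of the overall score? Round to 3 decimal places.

0.781

Var(C) = 0.6² + 0.5² + 2·[0.3·0.56] = 0.61 + 0.336 = 0.946.
Because errors are independent across components, Cov(Tᵢ,Tⱼ) = Cov(Xᵢ,Xⱼ); the off-diagonal part of the true-score variance is the same as above.
True-score variance = [0.6²·0.62 + 0.5²·0.72] + 0.336 = 0.4032 + 0.336 = 0.7392.
Reliability = 0.7392 / 0.946 = 0.781.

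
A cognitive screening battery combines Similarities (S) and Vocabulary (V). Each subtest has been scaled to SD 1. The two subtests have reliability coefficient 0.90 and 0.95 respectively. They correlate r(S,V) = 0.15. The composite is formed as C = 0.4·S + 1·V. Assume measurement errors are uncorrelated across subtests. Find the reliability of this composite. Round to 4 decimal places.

Var(C) = 0.4² + 1 + 2·[0.4·0.15] = 1.16 + 0.12 = 1.28.
Under uncorrelated errors the observed covariances equal the true-score covariances, so only the own-variance terms attenuate.
True-score variance = [0.4²·0.90 + 0.95] + 0.12 = 1.094 + 0.12 = 1.214.
Reliability = 1.214 / 1.28 = 0.9484.

0.9484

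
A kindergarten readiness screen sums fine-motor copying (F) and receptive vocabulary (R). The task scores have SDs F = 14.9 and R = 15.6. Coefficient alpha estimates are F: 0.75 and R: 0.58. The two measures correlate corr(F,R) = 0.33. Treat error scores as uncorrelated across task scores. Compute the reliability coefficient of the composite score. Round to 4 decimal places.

0.7451

Var(F+R) = 14.9² + 15.6² + 2·[14.9·15.6·0.33] = 465.37 + 153.41 = 618.78.
Because errors are independent across components, Cov(Tᵢ,Tⱼ) = Cov(Xᵢ,Xⱼ); the off-diagonal part of the true-score variance is the same as above.
True-score variance = [14.9²·0.75 + 15.6²·0.58] + 153.41 = 307.656 + 153.41 = 461.067.
Reliability = 461.067 / 618.78 = 0.7451.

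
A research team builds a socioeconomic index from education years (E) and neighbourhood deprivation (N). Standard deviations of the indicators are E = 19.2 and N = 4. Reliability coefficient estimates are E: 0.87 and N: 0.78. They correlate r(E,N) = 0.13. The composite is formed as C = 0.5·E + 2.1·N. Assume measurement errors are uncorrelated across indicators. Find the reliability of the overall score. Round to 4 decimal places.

0.8503

Var(C) = 0.5²·19.2² + 2.1²·4² + 2·[1.05·19.2·4·0.13] = 162.72 + 20.9664 = 183.686.
With uncorrelated errors the cross-covariances are all true-score covariance, so they carry over unchanged; only the diagonal terms shrink to ρᵢσᵢ².
True-score variance = [0.5²·19.2²·0.87 + 2.1²·4²·0.78] + 20.9664 = 135.216 + 20.9664 = 156.182.
Reliability = 156.182 / 183.686 = 0.8503.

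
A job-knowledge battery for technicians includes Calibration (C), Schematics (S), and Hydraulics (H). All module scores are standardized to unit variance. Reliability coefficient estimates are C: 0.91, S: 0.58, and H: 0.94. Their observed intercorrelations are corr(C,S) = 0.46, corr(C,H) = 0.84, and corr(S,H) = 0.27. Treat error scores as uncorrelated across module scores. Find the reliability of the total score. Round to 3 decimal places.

Var(C+S+H) = 3 + 2·[0.46 + 0.84 + 0.27] = 3 + 3.14 = 6.14.
Because errors are independent across components, Cov(Tᵢ,Tⱼ) = Cov(Xᵢ,Xⱼ); the off-diagonal part of the true-score variance is the same as above.
True-score variance = [0.91 + 0.58 + 0.94] + 3.14 = 2.43 + 3.14 = 5.57.
Reliability = 5.57 / 6.14 = 0.907.

0.907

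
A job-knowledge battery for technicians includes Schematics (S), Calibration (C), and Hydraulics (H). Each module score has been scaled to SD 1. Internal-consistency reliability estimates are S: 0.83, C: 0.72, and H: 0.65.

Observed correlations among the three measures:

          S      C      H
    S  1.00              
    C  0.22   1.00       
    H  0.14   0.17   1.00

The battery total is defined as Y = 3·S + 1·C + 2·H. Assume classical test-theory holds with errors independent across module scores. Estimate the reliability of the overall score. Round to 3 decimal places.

Var(Y) = 3² + 1 + 2² + 2·[3·0.22 + 6·0.14 + 2·0.17] = 14 + 3.68 = 17.68.
With uncorrelated errors the cross-covariances are all true-score covariance, so they carry over unchanged; only the diagonal terms shrink to ρᵢσᵢ².
True-score variance = [3²·0.83 + 0.72 + 2²·0.65] + 3.68 = 10.79 + 3.68 = 14.47.
Reliability = 14.47 / 17.68 = 0.818.

0.818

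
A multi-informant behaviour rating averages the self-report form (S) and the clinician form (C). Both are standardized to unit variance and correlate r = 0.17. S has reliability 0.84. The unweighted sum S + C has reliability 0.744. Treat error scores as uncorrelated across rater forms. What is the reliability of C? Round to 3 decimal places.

0.561

Var(S+C) = 2 + 2·0.17 = 2.340.
True-score variance = ρ_S + ρ_C + 2·0.17, so 0.744 = (0.84 + ρ_C + 0.34) / 2.340.
ρ_C = 0.744·2.340 − 0.84 − 0.34 = 0.561.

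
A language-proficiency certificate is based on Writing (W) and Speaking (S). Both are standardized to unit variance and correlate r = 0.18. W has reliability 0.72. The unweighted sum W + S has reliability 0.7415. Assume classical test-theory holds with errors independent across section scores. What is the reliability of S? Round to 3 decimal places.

0.670

Var(W+S) = 2 + 2·0.18 = 2.360.
True-score variance = ρ_W + ρ_S + 2·0.18, so 0.7415 = (0.72 + ρ_S + 0.36) / 2.360.
ρ_S = 0.7415·2.360 − 0.72 − 0.36 = 0.670.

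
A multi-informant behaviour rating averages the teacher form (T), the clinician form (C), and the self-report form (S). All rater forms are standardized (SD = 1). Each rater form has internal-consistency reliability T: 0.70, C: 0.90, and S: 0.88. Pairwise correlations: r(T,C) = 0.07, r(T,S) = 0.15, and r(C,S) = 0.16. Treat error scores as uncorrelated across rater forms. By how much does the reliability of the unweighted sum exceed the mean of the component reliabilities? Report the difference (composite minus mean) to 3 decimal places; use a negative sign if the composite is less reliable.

0.035

Var(sum) = 3 + 0.76 = 3.76; true-score variance = 2.48 + 0.76 = 3.24; composite reliability = 0.8617.
Mean component reliability = 0.8267.
Difference = 0.8617 − 0.8267 = 0.035.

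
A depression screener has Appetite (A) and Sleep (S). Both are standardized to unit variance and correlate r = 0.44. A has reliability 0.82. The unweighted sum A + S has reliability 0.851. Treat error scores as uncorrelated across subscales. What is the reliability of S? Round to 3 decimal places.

0.751

Var(A+S) = 2 + 2·0.44 = 2.880.
True-score variance = ρ_A + ρ_S + 2·0.44, so 0.851 = (0.82 + ρ_S + 0.88) / 2.880.
ρ_S = 0.851·2.880 − 0.82 − 0.88 = 0.751.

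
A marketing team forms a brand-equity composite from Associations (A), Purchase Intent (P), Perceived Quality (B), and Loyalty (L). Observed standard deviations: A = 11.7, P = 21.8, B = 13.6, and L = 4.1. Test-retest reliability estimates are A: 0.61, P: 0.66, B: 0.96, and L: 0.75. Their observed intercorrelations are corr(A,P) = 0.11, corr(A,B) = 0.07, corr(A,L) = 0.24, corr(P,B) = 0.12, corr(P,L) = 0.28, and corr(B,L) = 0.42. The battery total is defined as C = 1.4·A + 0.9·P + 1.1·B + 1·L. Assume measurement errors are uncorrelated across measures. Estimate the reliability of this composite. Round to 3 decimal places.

0.792

Var(C) = 1.4²·11.7² + 0.9²·21.8² + 1.1²·13.6² + 4.1² + 2·[1.26·11.7·21.8·0.11 + 1.54·11.7·13.6·0.07 + 1.4·11.7·4.1·0.24 + 0.99·21.8·13.6·0.12 + 0.9·21.8·4.1·0.28 + 1.1·13.6·4.1·0.42] = 893.86 + 304.258 = 1198.12.
Under uncorrelated errors the observed covariances equal the true-score covariances, so only the own-variance terms attenuate.
True-score variance = [1.4²·11.7²·0.61 + 0.9²·21.8²·0.66 + 1.1²·13.6²·0.96 + 4.1²·0.75] + 304.258 = 645.186 + 304.258 = 949.444.
Reliability = 949.444 / 1198.12 = 0.792.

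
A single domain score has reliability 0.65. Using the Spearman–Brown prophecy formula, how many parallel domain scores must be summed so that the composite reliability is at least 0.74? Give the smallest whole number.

2

k ≥ ρ*(1−ρ₁)/(ρ₁(1−ρ*)) = 0.74·0.35 / (0.65·0.26) = 1.533.
Smallest integer k = 2.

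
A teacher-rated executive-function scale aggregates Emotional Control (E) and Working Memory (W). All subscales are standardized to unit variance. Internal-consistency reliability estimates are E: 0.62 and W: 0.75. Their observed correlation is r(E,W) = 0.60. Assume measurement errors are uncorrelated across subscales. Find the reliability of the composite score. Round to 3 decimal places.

Var(E+W) = 2 + 2·[0.60] = 2 + 1.2 = 3.2.
Because errors are independent across components, Cov(Tᵢ,Tⱼ) = Cov(Xᵢ,Xⱼ); the off-diagonal part of the true-score variance is the same as above.
True-score variance = [0.62 + 0.75] + 1.2 = 1.37 + 1.2 = 2.57.
Reliability = 2.57 / 3.2 = 0.803.

0.803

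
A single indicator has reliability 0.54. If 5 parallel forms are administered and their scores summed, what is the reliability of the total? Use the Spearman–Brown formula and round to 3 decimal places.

0.854

ρ_k = kρ / (1 + (k−1)ρ) = 5·0.54 / (1 + 4·0.54) = 2.700 / 3.160 = 0.854.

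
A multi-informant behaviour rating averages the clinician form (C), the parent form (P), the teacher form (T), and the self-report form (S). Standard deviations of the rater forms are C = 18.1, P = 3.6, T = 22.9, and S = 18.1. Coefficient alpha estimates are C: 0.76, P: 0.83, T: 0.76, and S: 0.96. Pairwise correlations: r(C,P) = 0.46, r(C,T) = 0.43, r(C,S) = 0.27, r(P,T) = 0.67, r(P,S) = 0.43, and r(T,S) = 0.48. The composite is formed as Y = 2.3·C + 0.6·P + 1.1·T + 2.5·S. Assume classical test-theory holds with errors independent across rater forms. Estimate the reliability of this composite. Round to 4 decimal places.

0.9152

Var(Y) = 2.3²·18.1² + 0.6²·3.6² + 1.1²·22.9² + 2.5²·18.1² + 2·[1.38·18.1·3.6·0.46 + 2.53·18.1·22.9·0.43 + 5.75·18.1·18.1·0.27 + 0.66·3.6·22.9·0.67 + 1.5·3.6·18.1·0.43 + 2.75·22.9·18.1·0.48] = 4419.82 + 3253.02 = 7672.84.
With uncorrelated errors the cross-covariances are all true-score covariance, so they carry over unchanged; only the diagonal terms shrink to ρᵢσᵢ².
True-score variance = [2.3²·18.1²·0.76 + 0.6²·3.6²·0.83 + 1.1²·22.9²·0.76 + 2.5²·18.1²·0.96] + 3253.02 = 3768.9 + 3253.02 = 7021.93.
Reliability = 7021.93 / 7672.84 = 0.9152.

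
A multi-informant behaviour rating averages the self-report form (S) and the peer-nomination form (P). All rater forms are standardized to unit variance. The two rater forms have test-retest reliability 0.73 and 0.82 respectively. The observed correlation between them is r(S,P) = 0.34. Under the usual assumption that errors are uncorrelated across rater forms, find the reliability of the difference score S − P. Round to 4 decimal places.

0.6591

Var(S−P) = 1 + 1 − 2·0.34 = 2 − 0.68 = 1.32.
With uncorrelated errors the cross-covariances are all true-score covariance, so they carry over unchanged; only the diagonal terms shrink to ρᵢσᵢ².
True-score variance = [0.73 + 0.82] − 0.68 = 1.55 − 0.68 = 0.87.
Reliability = 0.87 / 1.32 = 0.6591.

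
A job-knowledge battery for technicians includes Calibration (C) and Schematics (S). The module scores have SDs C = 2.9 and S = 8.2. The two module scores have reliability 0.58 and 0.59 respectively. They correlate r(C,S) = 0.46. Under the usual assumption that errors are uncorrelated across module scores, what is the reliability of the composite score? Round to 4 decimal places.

0.6811

Var(C+S) = 2.9² + 8.2² + 2·[2.9·8.2·0.46] = 75.65 + 21.8776 = 97.5276.
Because errors are independent across components, Cov(Tᵢ,Tⱼ) = Cov(Xᵢ,Xⱼ); the off-diagonal part of the true-score variance is the same as above.
True-score variance = [2.9²·0.58 + 8.2²·0.59] + 21.8776 = 44.5494 + 21.8776 = 66.427.
Reliability = 66.427 / 97.5276 = 0.6811.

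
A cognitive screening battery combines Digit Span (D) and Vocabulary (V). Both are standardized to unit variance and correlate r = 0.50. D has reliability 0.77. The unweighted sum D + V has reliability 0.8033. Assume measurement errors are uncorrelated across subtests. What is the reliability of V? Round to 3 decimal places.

Var(D+V) = 2 + 2·0.50 = 3.000.
True-score variance = ρ_D + ρ_V + 2·0.50, so 0.8033 = (0.77 + ρ_V + 1.00) / 3.000.
ρ_V = 0.8033·3.000 − 0.77 − 1.00 = 0.640.

0.640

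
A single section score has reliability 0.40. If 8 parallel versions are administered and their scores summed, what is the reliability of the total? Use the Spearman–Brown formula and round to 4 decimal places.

0.8421

ρ_k = kρ / (1 + (k−1)ρ) = 8·0.40 / (1 + 7·0.40) = 3.200 / 3.800 = 0.8421.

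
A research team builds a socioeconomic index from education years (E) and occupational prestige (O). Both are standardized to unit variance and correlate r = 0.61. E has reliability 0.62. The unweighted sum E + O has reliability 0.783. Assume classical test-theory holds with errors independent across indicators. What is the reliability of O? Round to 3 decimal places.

0.681

Var(E+O) = 2 + 2·0.61 = 3.220.
True-score variance = ρ_E + ρ_O + 2·0.61, so 0.783 = (0.62 + ρ_O + 1.22) / 3.220.
ρ_O = 0.783·3.220 − 0.62 − 1.22 = 0.681.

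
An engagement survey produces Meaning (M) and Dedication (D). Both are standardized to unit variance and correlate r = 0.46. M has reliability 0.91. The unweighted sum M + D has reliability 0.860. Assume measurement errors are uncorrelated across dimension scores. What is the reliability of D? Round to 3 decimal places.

0.681

Var(M+D) = 2 + 2·0.46 = 2.920.
True-score variance = ρ_M + ρ_D + 2·0.46, so 0.860 = (0.91 + ρ_D + 0.92) / 2.920.
ρ_D = 0.860·2.920 − 0.91 − 0.92 = 0.681.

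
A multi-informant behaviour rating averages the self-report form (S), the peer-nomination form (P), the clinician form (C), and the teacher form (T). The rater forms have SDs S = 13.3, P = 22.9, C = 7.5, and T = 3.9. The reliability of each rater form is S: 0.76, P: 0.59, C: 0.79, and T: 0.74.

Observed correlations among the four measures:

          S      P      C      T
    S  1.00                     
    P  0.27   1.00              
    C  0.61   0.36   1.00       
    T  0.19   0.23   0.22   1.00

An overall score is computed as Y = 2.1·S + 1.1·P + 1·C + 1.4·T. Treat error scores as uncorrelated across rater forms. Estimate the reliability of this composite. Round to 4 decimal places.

0.8064

Var(Y) = 2.1²·13.3² + 1.1²·22.9² + 7.5² + 1.4²·3.9² + 2·[2.31·13.3·22.9·0.27 + 2.1·13.3·7.5·0.61 + 2.94·13.3·3.9·0.19 + 1.1·22.9·7.5·0.36 + 1.54·22.9·3.9·0.23 + 1.4·7.5·3.9·0.22] = 1500.68 + 910.74 = 2411.42.
With uncorrelated errors the cross-covariances are all true-score covariance, so they carry over unchanged; only the diagonal terms shrink to ρᵢσᵢ².
True-score variance = [2.1²·13.3²·0.76 + 1.1²·22.9²·0.59 + 7.5²·0.79 + 1.4²·3.9²·0.74] + 910.74 = 1033.74 + 910.74 = 1944.48.
Reliability = 1944.48 / 2411.42 = 0.8064.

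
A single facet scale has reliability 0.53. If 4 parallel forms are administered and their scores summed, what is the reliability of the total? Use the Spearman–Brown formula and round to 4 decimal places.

0.8185

ρ_k = kρ / (1 + (k−1)ρ) = 4·0.53 / (1 + 3·0.53) = 2.120 / 2.590 = 0.8185.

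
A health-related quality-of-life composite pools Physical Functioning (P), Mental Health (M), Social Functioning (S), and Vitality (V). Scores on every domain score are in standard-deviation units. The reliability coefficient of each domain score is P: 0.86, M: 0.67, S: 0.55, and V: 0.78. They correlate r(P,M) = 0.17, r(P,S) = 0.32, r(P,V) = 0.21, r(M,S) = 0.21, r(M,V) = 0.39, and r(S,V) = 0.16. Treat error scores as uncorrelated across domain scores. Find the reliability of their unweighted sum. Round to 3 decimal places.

0.835

Var(P+M+S+V) = 4 + 2·[0.17 + 0.32 + 0.21 + 0.21 + 0.39 + 0.16] = 4 + 2.92 = 6.92.
Under uncorrelated errors the observed covariances equal the true-score covariances, so only the own-variance terms attenuate.
True-score variance = [0.86 + 0.67 + 0.55 + 0.78] + 2.92 = 2.86 + 2.92 = 5.78.
Reliability = 5.78 / 6.92 = 0.835.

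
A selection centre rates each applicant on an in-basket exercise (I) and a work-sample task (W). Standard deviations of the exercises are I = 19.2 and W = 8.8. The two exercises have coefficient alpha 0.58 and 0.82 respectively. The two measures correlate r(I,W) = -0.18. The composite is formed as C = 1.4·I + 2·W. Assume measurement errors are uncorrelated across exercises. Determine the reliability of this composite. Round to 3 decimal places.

Var(C) = 1.4²·19.2² + 2²·8.8² + 2·[2.8·19.2·8.8·(-0.18)] = 1032.29 − 170.312 = 861.983.
With uncorrelated errors the cross-covariances are all true-score covariance, so they carry over unchanged; only the diagonal terms shrink to ρᵢσᵢ².
True-score variance = [1.4²·19.2²·0.58 + 2²·8.8²·0.82] − 170.312 = 673.073 − 170.312 = 502.761.
Reliability = 502.761 / 861.983 = 0.583.

0.583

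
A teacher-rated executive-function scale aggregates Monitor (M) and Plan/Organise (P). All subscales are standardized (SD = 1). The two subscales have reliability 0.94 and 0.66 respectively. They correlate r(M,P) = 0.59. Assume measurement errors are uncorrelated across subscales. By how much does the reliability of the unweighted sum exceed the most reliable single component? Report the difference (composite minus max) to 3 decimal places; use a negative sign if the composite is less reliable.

Var(sum) = 2 + 1.18 = 3.18; true-score variance = 1.6 + 1.18 = 2.78; composite reliability = 0.8742.
Max component reliability = 0.9400.
Difference = 0.8742 − 0.9400 = -0.066.

-0.066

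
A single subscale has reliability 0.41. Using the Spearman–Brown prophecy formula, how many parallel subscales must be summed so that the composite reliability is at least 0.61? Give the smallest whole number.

3

k ≥ ρ*(1−ρ₁)/(ρ₁(1−ρ*)) = 0.61·0.59 / (0.41·0.39) = 2.251.
Smallest integer k = 3.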